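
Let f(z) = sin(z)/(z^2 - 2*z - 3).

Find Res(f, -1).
Write f(z) = P(z)/Q(z) with P(z) = sin(z) and Q(z) = z^2 - 2*z - 3.
The denominator factors as Q(z) = (z + 1)*(z - 3), so z = -1 is a simple zero of Q and P is analytic there; z = -1 is therefore a simple pole and
  Res(f, z₀) = P(z₀)/Q'(z₀).

Q'(z) = 2*z - 2, so Q'(-1) = -4.
P(-1) = -sin(1).

Res(f, -1) = (-sin(1))/(-4) = sin(1)/4

Final answer: sin(1)/4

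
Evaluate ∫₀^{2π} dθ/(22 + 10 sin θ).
Call the integral J. The integrand is 2π-periodic and we integrate over a full period, so shifting θ does not change the value (θ → θ + π/2 turns sin θ into cos θ). Hence
  J = ∫₀^{2π} dθ/(22 + 10 cos θ).
Put z = e^{iθ}: then cos θ = (z + 1/z)/2, dθ = dz/(iz), and z runs once counterclockwise around |z| = 1:
  J = ∮_{|z|=1} 1/(22 + 10*(z + 1/z)/2) · dz/(iz) = (2/i) ∮_{|z|=1} dz/(10*z^2 + 44*z + 10).
The roots of 10*z^2 + 44*z + 10 are z = (-22 ± sqrt(22^2 - 10^2))/10, with sqrt(384) = 8*sqrt(6); their product is 1, so only z₊ = -11/5 + 4*sqrt(6)/5 lies inside the unit circle (z₋ = -11/5 - 4*sqrt(6)/5 lies outside).
z₊ is a simple zero of q(z) = 10*z^2 + 44*z + 10, so Res(1/q, z₊) = 1/q'(z₊) with q'(z) = 20*z + 44; and q'(z₊) = 10*(z₊ - z₋) = 16*sqrt(6).
Therefore J = (2/i) · 2πi · 1/(16*sqrt(6)) = 2*pi/(8*sqrt(6)) = sqrt(6)*pi/24

Final answer: sqrt(6)*pi/24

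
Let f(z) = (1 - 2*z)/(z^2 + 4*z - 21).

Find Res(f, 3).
-1/2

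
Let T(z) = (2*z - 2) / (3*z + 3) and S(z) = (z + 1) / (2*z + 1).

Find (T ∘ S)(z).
(T ∘ S)(z) = T(S(z)) = ((2)*S(z) + (-2))/((3)*S(z) + (3)). Multiply numerator and denominator by 2*z + 1:
  numerator:   (2)*(z + 1) + (-2)*(2*z + 1) = -2*z
  denominator: (3)*(z + 1) + (3)*(2*z + 1) = 9*z + 6
(T ∘ S)(z) = -2*z/(9*z + 6)

Final answer: -2*z/(9*z + 6)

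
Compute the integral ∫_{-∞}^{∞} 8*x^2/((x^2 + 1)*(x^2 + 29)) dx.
Let f(z) = 8*z^2/((z^2 + 1)*(z^2 + 29)). The denominator has no real zeros and deg Q - deg P = 2 ≥ 2, so the integral of f over the upper semicircle |z| = R tends to 0 as R → ∞. Closing the contour in the upper half-plane,
  ∫_{-∞}^{∞} f(x) dx = 2πi · Σ Res(f, z_k)  over the poles with Im z_k > 0.

Zeros of the denominator: z^2 + 29 = 0 gives z = ±sqrt(29)*I; z^2 + 1 = 0 gives z = ±I.
Upper half-plane: z = I, z = sqrt(29)*I (simple).

Each pole is a simple zero of Q(z) = z^4 + 30*z^2 + 29, so Res(f, z₀) = P(z₀)/Q'(z₀) with P(z) = 8*z^2, Q'(z) = 4*z^3 + 60*z:
  Res(f, I) = (-8)/(56*I) = I/7
  Res(f, sqrt(29)*I) = (-232)/(-56*sqrt(29)*I) = -sqrt(29)*I/7

Sum of residues: I*(1 - sqrt(29))/7
∫_{-∞}^{∞} f(x) dx = 2πi · (I*(1 - sqrt(29))/7) = 2*pi*(-1 + sqrt(29))/7

Final answer: 2*pi*(-1 + sqrt(29))/7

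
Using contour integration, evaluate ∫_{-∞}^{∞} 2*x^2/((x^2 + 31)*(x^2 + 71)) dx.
Let f(z) = 2*z^2/((z^2 + 31)*(z^2 + 71)). The denominator has no real zeros and deg Q - deg P = 2 ≥ 2, so the integral of f over the upper semicircle |z| = R tends to 0 as R → ∞. Closing the contour in the upper half-plane,
  ∫_{-∞}^{∞} f(x) dx = 2πi · Σ Res(f, z_k)  over the poles with Im z_k > 0.

Zeros of the denominator: z^2 + 71 = 0 gives z = ±sqrt(71)*I; z^2 + 31 = 0 gives z = ±sqrt(31)*I.
Upper half-plane: z = sqrt(31)*I, z = sqrt(71)*I (simple).

Each pole is a simple zero of Q(z) = z^4 + 102*z^2 + 2201, so Res(f, z₀) = P(z₀)/Q'(z₀) with P(z) = 2*z^2, Q'(z) = 4*z^3 + 204*z:
  Res(f, sqrt(31)*I) = (-62)/(80*sqrt(31)*I) = sqrt(31)*I/40
  Res(f, sqrt(71)*I) = (-142)/(-80*sqrt(71)*I) = -sqrt(71)*I/40

Sum of residues: I*(-sqrt(71) + sqrt(31))/40
∫_{-∞}^{∞} f(x) dx = 2πi · (I*(-sqrt(71) + sqrt(31))/40) = pi*(-sqrt(31) + sqrt(71))/20

Final answer: pi*(-sqrt(31) + sqrt(71))/20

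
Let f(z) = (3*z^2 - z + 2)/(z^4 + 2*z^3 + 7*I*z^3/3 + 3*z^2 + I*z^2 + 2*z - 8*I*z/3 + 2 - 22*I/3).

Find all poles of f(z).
The singularities of f are the zeros of the denominator. Factoring,
  z^4 + 2*z^3 + 7*I*z^3/3 + 3*z^2 + I*z^2 + 2*z - 8*I*z/3 + 2 - 22*I/3 = (z - 1 - 2*I/3)*(z + 1 + 3*I)*(z + 1 + I)*(z + 1 - I)
so the candidates are z = 1 + 2*I/3, z = -1 - 3*I, z = -1 - I, z = -1 + I.

Check the numerator P(z) = 3*z^2 - z + 2 at each one:
  P(1 + 2*I/3) = 8/3 + 10*I/3 ≠ 0, so z = 1 + 2*I/3 is a (simple) pole.
  P(-1 - 3*I) = -21 + 21*I ≠ 0, so z = -1 - 3*I is a (simple) pole.
  P(-1 - I) = 3 + 7*I ≠ 0, so z = -1 - I is a (simple) pole.
  P(-1 + I) = 3 - 7*I ≠ 0, so z = -1 + I is a (simple) pole.

Poles of f: {-1 - 3*I, -1 - I, -1 + I, 1 + 2*I/3}

Final answer: {-1 - 3*I, -1 - I, -1 + I, 1 + 2*I/3}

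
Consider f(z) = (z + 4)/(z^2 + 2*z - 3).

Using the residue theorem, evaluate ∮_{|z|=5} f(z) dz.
2*I*pi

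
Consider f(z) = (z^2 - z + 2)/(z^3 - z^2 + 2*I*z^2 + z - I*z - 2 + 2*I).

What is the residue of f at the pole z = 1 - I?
Write f(z) = P(z)/Q(z) with P(z) = z^2 - z + 2 and Q(z) = z^3 - z^2 + 2*I*z^2 + z - I*z - 2 + 2*I.
The denominator factors as Q(z) = (z + 2*I)*(z - I)*(z - 1 + I), so z = 1 - I is a simple zero of Q and P is analytic there; z = 1 - I is therefore a simple pole and
  Res(f, z₀) = P(z₀)/Q'(z₀).

Q'(z) = 3*z^2 - 2*z + 4*I*z + 1 - I, so Q'(1 - I) = 3 - I.
P(1 - I) = 1 - I.

Res(f, 1 - I) = (1 - I)/(3 - I) = 2/5 - I/5

Final answer: 2/5 - I/5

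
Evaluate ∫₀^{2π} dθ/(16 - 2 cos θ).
Call the integral J. The integrand is 2π-periodic and we integrate over a full period, so shifting θ does not change the value (θ → θ + π flips the sign of the trig term). Hence
  J = ∫₀^{2π} dθ/(16 + 2 cos θ).
Put z = e^{iθ}: then cos θ = (z + 1/z)/2, dθ = dz/(iz), and z runs once counterclockwise around |z| = 1:
  J = ∮_{|z|=1} 1/(16 + 2*(z + 1/z)/2) · dz/(iz) = (2/i) ∮_{|z|=1} dz/(2*z^2 + 32*z + 2).
The roots of 2*z^2 + 32*z + 2 are z = (-16 ± sqrt(16^2 - 2^2))/2, with sqrt(252) = 6*sqrt(7); their product is 1, so only z₊ = -8 + 3*sqrt(7) lies inside the unit circle (z₋ = -8 - 3*sqrt(7) lies outside).
z₊ is a simple zero of q(z) = 2*z^2 + 32*z + 2, so Res(1/q, z₊) = 1/q'(z₊) with q'(z) = 4*z + 32; and q'(z₊) = 2*(z₊ - z₋) = 12*sqrt(7).
Therefore J = (2/i) · 2πi · 1/(12*sqrt(7)) = 2*pi/(6*sqrt(7)) = sqrt(7)*pi/21

Final answer: sqrt(7)*pi/21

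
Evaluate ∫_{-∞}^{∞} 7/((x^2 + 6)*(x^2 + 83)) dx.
Let f(z) = 7/((z^2 + 6)*(z^2 + 83)). The denominator has no real zeros and deg Q - deg P = 4 ≥ 2, so the integral of f over the upper semicircle |z| = R tends to 0 as R → ∞. Closing the contour in the upper half-plane,
  ∫_{-∞}^{∞} f(x) dx = 2πi · Σ Res(f, z_k)  over the poles with Im z_k > 0.

Zeros of the denominator: z^2 + 83 = 0 gives z = ±sqrt(83)*I; z^2 + 6 = 0 gives z = ±sqrt(6)*I.
Upper half-plane: z = sqrt(6)*I, z = sqrt(83)*I (simple).

Each pole is a simple zero of Q(z) = z^4 + 89*z^2 + 498, so Res(f, z₀) = P(z₀)/Q'(z₀) with P(z) = 7, Q'(z) = 4*z^3 + 178*z:
  Res(f, sqrt(6)*I) = (7)/(154*sqrt(6)*I) = -sqrt(6)*I/132
  Res(f, sqrt(83)*I) = (7)/(-154*sqrt(83)*I) = sqrt(83)*I/1826

Sum of residues: I*(-sqrt(6)/132 + sqrt(83)/1826)
∫_{-∞}^{∞} f(x) dx = 2πi · (I*(-sqrt(6)/132 + sqrt(83)/1826)) = pi*(-6*sqrt(83) + 83*sqrt(6))/5478

Final answer: pi*(-6*sqrt(83) + 83*sqrt(6))/5478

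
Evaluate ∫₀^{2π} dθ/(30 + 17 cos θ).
2*sqrt(611)*pi/611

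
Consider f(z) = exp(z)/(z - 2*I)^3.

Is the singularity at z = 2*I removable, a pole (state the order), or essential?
Write f(z) = g(z)/(z - 2*I)^3 with g(z) = exp(z).
g is entire and g(2*I) = exp(2*I) ≠ 0, so no factor of (z - 2*I) cancels: the Laurent expansion of f about z = 2*I starts at the power -3, i.e. lim_{z→z₀} (z - z₀)^3 f(z) = exp(2*I) is finite and nonzero.
So z = 2*I is a pole of order 3.

Final answer: pole of order 3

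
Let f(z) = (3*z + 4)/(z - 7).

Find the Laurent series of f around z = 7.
Put w = z - (7), i.e. z = w + 7. The denominator is w, so it suffices to rewrite the numerator in powers of w.

P(z) = 3*z + 4
P(w + 7) = 25 + 3*w

Dividing each term by w:
  f = 25/w + 3

Substituting back w = z - 7:
  f(z) = 25/(z - 7) + 3

The series is finite because the numerator is a polynomial; the negative powers form the principal part, and the coefficient of 1/(z - 7) gives Res(f, 7) = 25.

Final answer: 25/(z - 7) + 3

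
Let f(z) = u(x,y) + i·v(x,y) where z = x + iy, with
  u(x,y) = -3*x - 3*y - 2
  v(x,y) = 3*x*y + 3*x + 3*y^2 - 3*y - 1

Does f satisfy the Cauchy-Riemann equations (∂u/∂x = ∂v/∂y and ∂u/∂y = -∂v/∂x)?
∂u/∂x = -3
∂v/∂y = 3*x + 6*y - 3
∂u/∂y = -3
∂v/∂x = 3*y + 3
∂u/∂x ≠ ∂v/∂y and ∂u/∂y ≠ -∂v/∂x; the Cauchy-Riemann equations are not satisfied, so f is not analytic.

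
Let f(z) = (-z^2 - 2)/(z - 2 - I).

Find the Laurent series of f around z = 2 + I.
(-5 - 4*I)/(z - 2 - I) - 4 - 2*I - (z - 2 - I)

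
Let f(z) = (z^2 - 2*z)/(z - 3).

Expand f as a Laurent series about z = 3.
Put w = z - (3), i.e. z = w + 3. The denominator is w, so it suffices to rewrite the numerator in powers of w.

P(z) = z^2 - 2*z
P(w + 3) = 3 + 4*w + w^2

Dividing each term by w:
  f = 3/w + 4 + w

Substituting back w = z - 3:
  f(z) = 3/(z - 3) + 4 + (z - 3)

The series is finite because the numerator is a polynomial; the negative powers form the principal part, and the coefficient of 1/(z - 3) gives Res(f, 3) = 3.

Final answer: 3/(z - 3) + 4 + (z - 3)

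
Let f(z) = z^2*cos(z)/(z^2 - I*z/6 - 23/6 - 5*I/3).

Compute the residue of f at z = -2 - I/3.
Write f(z) = P(z)/Q(z) with P(z) = z^2*cos(z) and Q(z) = z^2 - I*z/6 - 23/6 - 5*I/3.
The denominator factors as Q(z) = (z + 2 + I/3)*(z - 2 - I/2), so z = -2 - I/3 is a simple zero of Q and P is analytic there; z = -2 - I/3 is therefore a simple pole and
  Res(f, z₀) = P(z₀)/Q'(z₀).

Q'(z) = 2*z - I/6, so Q'(-2 - I/3) = -4 - 5*I/6.
P(-2 - I/3) = (35/9 + 4*I/3)*cos(2 + I/3).

Res(f, -2 - I/3) = ((35/9 + 4*I/3)*cos(2 + I/3))/(-4 - 5*I/6) = (-600/601 - 226*I/1803)*cos(2 + I/3)

Final answer: (-600/601 - 226*I/1803)*cos(2 + I/3)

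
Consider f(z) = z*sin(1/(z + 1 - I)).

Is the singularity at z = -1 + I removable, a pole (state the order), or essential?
Let u = z + 1 - I. Then
  sin(1/u) = Σ_{k≥0} (-1)^k (1)^(2k+1)/((2k+1)!·u^(2k+1)) = 1/u - 1/(6*u^3) + 1/(120*u^5) + ...
which has infinitely many negative powers of u, so sin(1/(z + 1 - I)) has an essential singularity at z = -1 + I.
The extra factor z is a nonzero polynomial; if the product had at most a pole at z = -1 + I, dividing by that polynomial would leave sin(1/(z + 1 - I)) with at most a pole too — contradiction. (Equivalently, the product's Laurent series still has infinitely many negative powers.)
So the singularity is essential.

Final answer: essential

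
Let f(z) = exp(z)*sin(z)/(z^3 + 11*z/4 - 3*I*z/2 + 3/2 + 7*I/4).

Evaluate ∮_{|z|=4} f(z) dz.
pi*(-6/5 - 2*I/5)*exp(-1/2 - I)*sin(1/2 + I) + pi*(-8/37 + 48*I/37)*exp(-I)*sinh(1) + pi*(18/185 - 34*I/185)*exp(1/2 + 2*I)*sin(1/2 + 2*I)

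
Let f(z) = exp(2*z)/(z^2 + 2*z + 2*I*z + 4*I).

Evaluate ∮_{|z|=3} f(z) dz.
By the residue theorem, ∮_C f(z) dz = 2πi · (sum of the residues of f at the poles inside |z| = 3).

The denominator factors as (z + 2)*(z + 2*I), so the singularities of f are simple poles at z = -2, z = -2*I.
  |-2|² = 4 < 9 = 3², so this pole is inside the contour.
  |-2*I|² = 4 < 9 = 3², so this pole is inside the contour.

With P(z) = exp(2*z) and Q(z) = z^2 + 2*z + 2*I*z + 4*I, each pole is simple, so Res(f, z₀) = P(z₀)/Q'(z₀) with Q'(z) = 2*z + 2 + 2*I.
  Res(f, -2) = P(-2)/Q'(-2) = (exp(-4))/(-2 + 2*I) = (-1/4 - I/4)*exp(-4)
  Res(f, -2*I) = P(-2*I)/Q'(-2*I) = (exp(-4*I))/(2 - 2*I) = (1/4 + I/4)*exp(-4*I)

Sum of residues inside C: (-1/4 - I/4)*exp(-4) + (1/4 + I/4)*exp(-4*I)
∮_C f(z) dz = 2πi · ((-1/4 - I/4)*exp(-4) + (1/4 + I/4)*exp(-4*I)) = pi*(-1/2 + I/2)*exp(-4*I) + pi*(1/2 - I/2)*exp(-4)

Final answer: pi*(-1/2 + I/2)*exp(-4*I) + pi*(1/2 - I/2)*exp(-4)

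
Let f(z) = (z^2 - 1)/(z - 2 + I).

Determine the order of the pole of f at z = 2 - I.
Factor the denominator:
  z - 2 + I = (z - 2 + I)

The numerator P(z) = z^2 - 1 has P(2 - I) = 2 - 4*I ≠ 0, so no factor of (z - 2 + I) cancels.
Near z = 2 - I we can therefore write f(z) = g(z)/(z - 2 + I) with g analytic at 2 - I and g(2 - I) ≠ 0 (g is just the numerator).

Hence z = 2 - I is a pole of order 1.

Final answer: 1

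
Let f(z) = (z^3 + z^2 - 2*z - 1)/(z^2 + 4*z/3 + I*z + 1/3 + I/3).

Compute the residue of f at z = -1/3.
Write f(z) = P(z)/Q(z) with P(z) = z^3 + z^2 - 2*z - 1 and Q(z) = z^2 + 4*z/3 + I*z + 1/3 + I/3.
The denominator factors as Q(z) = (z + 1/3)*(z + 1 + I), so z = -1/3 is a simple zero of Q and P is analytic there; z = -1/3 is therefore a simple pole and
  Res(f, z₀) = P(z₀)/Q'(z₀).

Q'(z) = 2*z + 4/3 + I, so Q'(-1/3) = 2/3 + I.
P(-1/3) = -7/27.

Res(f, -1/3) = (-7/27)/(2/3 + I) = -14/117 + 7*I/39

Final answer: -14/117 + 7*I/39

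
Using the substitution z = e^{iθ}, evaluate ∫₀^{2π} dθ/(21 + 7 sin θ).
sqrt(2)*pi/14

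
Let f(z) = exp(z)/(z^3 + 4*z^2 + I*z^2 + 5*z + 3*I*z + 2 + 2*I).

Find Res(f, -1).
-I*exp(-1)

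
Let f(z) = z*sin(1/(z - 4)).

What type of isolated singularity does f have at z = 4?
Let u = z - 4. Then
  sin(1/u) = Σ_{k≥0} (-1)^k (1)^(2k+1)/((2k+1)!·u^(2k+1)) = 1/u - 1/(6*u^3) + 1/(120*u^5) + ...
which has infinitely many negative powers of u, so sin(1/(z - 4)) has an essential singularity at z = 4.
The extra factor z is a nonzero polynomial; if the product had at most a pole at z = 4, dividing by that polynomial would leave sin(1/(z - 4)) with at most a pole too — contradiction. (Equivalently, the product's Laurent series still has infinitely many negative powers.)
So the singularity is essential.

Final answer: essential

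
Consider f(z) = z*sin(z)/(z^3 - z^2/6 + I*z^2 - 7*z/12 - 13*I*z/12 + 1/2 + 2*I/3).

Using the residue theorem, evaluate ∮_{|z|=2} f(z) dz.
pi*(24/37 - 4*I/37)*sin(1/2 + I/2) + pi*(-1728/4033 + 3396*I/4033)*sin(2/3 - I/2) + pi*(24/109 + 80*I/109)*sin(1 + I)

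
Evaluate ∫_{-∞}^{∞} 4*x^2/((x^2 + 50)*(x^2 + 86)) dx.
Let f(z) = 4*z^2/((z^2 + 50)*(z^2 + 86)). The denominator has no real zeros and deg Q - deg P = 2 ≥ 2, so the integral of f over the upper semicircle |z| = R tends to 0 as R → ∞. Closing the contour in the upper half-plane,
  ∫_{-∞}^{∞} f(x) dx = 2πi · Σ Res(f, z_k)  over the poles with Im z_k > 0.

Zeros of the denominator: z^2 + 86 = 0 gives z = ±sqrt(86)*I; z^2 + 50 = 0 gives z = ±5*sqrt(2)*I.
Upper half-plane: z = 5*sqrt(2)*I, z = sqrt(86)*I (simple).

Each pole is a simple zero of Q(z) = z^4 + 136*z^2 + 4300, so Res(f, z₀) = P(z₀)/Q'(z₀) with P(z) = 4*z^2, Q'(z) = 4*z^3 + 272*z:
  Res(f, 5*sqrt(2)*I) = (-200)/(360*sqrt(2)*I) = 5*sqrt(2)*I/18
  Res(f, sqrt(86)*I) = (-344)/(-72*sqrt(86)*I) = -sqrt(86)*I/18

Sum of residues: I*(-sqrt(86) + 5*sqrt(2))/18
∫_{-∞}^{∞} f(x) dx = 2πi · (I*(-sqrt(86) + 5*sqrt(2))/18) = pi*(-5*sqrt(2) + sqrt(86))/9

Final answer: pi*(-5*sqrt(2) + sqrt(86))/9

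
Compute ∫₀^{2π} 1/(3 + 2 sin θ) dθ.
Call the integral J. The integrand is 2π-periodic and we integrate over a full period, so shifting θ does not change the value (θ → θ + π/2 turns sin θ into cos θ). Hence
  J = ∫₀^{2π} dθ/(3 + 2 cos θ).
Put z = e^{iθ}: then cos θ = (z + 1/z)/2, dθ = dz/(iz), and z runs once counterclockwise around |z| = 1:
  J = ∮_{|z|=1} 1/(3 + 2*(z + 1/z)/2) · dz/(iz) = (2/i) ∮_{|z|=1} dz/(2*z^2 + 6*z + 2).
The roots of 2*z^2 + 6*z + 2 are z = (-3 ± sqrt(3^2 - 2^2))/2, with sqrt(5) = sqrt(5); their product is 1, so only z₊ = -3/2 + sqrt(5)/2 lies inside the unit circle (z₋ = -3/2 - sqrt(5)/2 lies outside).
z₊ is a simple zero of q(z) = 2*z^2 + 6*z + 2, so Res(1/q, z₊) = 1/q'(z₊) with q'(z) = 4*z + 6; and q'(z₊) = 2*(z₊ - z₋) = 2*sqrt(5).
Therefore J = (2/i) · 2πi · 1/(2*sqrt(5)) = 2*pi/(sqrt(5)) = 2*sqrt(5)*pi/5

Final answer: 2*sqrt(5)*pi/5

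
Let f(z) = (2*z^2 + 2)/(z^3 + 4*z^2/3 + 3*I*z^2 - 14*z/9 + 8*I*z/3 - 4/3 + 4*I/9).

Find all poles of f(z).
{-2/3 - 2*I, -2/3}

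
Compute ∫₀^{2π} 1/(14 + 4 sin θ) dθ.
Call the integral J. The integrand is 2π-periodic and we integrate over a full period, so shifting θ does not change the value (θ → θ + π/2 turns sin θ into cos θ). Hence
  J = ∫₀^{2π} dθ/(14 + 4 cos θ).
Put z = e^{iθ}: then cos θ = (z + 1/z)/2, dθ = dz/(iz), and z runs once counterclockwise around |z| = 1:
  J = ∮_{|z|=1} 1/(14 + 4*(z + 1/z)/2) · dz/(iz) = (2/i) ∮_{|z|=1} dz/(4*z^2 + 28*z + 4).
The roots of 4*z^2 + 28*z + 4 are z = (-14 ± sqrt(14^2 - 4^2))/4, with sqrt(180) = 6*sqrt(5); their product is 1, so only z₊ = -7/2 + 3*sqrt(5)/2 lies inside the unit circle (z₋ = -7/2 - 3*sqrt(5)/2 lies outside).
z₊ is a simple zero of q(z) = 4*z^2 + 28*z + 4, so Res(1/q, z₊) = 1/q'(z₊) with q'(z) = 8*z + 28; and q'(z₊) = 4*(z₊ - z₋) = 12*sqrt(5).
Therefore J = (2/i) · 2πi · 1/(12*sqrt(5)) = 2*pi/(6*sqrt(5)) = sqrt(5)*pi/15

Final answer: sqrt(5)*pi/15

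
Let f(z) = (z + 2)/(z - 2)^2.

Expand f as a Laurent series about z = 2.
4/(z - 2)^2 + 1/(z - 2)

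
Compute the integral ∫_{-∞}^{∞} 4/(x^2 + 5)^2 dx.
2*sqrt(5)*pi/25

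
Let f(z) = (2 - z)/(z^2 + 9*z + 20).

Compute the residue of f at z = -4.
Write f(z) = P(z)/Q(z) with P(z) = 2 - z and Q(z) = z^2 + 9*z + 20.
The denominator factors as Q(z) = (z + 4)*(z + 5), so z = -4 is a simple zero of Q and P is analytic there; z = -4 is therefore a simple pole and
  Res(f, z₀) = P(z₀)/Q'(z₀).

Q'(z) = 2*z + 9, so Q'(-4) = 1.
P(-4) = 6.

Res(f, -4) = (6)/(1) = 6

Final answer: 6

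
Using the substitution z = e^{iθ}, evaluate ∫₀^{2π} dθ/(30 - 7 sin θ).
Call the integral J. The integrand is 2π-periodic and we integrate over a full period, so shifting θ does not change the value (θ → θ + π/2 turns sin θ into cos θ; θ → θ + π flips the sign of the trig term). Hence
  J = ∫₀^{2π} dθ/(30 + 7 cos θ).
Put z = e^{iθ}: then cos θ = (z + 1/z)/2, dθ = dz/(iz), and z runs once counterclockwise around |z| = 1:
  J = ∮_{|z|=1} 1/(30 + 7*(z + 1/z)/2) · dz/(iz) = (2/i) ∮_{|z|=1} dz/(7*z^2 + 60*z + 7).
The roots of 7*z^2 + 60*z + 7 are z = (-30 ± sqrt(30^2 - 7^2))/7, with sqrt(851) = sqrt(851); their product is 1, so only z₊ = -30/7 + sqrt(851)/7 lies inside the unit circle (z₋ = -30/7 - sqrt(851)/7 lies outside).
z₊ is a simple zero of q(z) = 7*z^2 + 60*z + 7, so Res(1/q, z₊) = 1/q'(z₊) with q'(z) = 14*z + 60; and q'(z₊) = 7*(z₊ - z₋) = 2*sqrt(851).
Therefore J = (2/i) · 2πi · 1/(2*sqrt(851)) = 2*pi/(sqrt(851)) = 2*sqrt(851)*pi/851

Final answer: 2*sqrt(851)*pi/851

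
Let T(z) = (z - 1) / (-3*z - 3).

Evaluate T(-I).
I/3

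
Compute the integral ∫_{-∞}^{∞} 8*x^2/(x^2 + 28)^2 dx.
Let f(z) = 8*z^2/(z^2 + 28)^2. The denominator has no real zeros and deg Q - deg P = 2 ≥ 2, so the integral of f over the upper semicircle |z| = R tends to 0 as R → ∞. Closing the contour in the upper half-plane,
  ∫_{-∞}^{∞} f(x) dx = 2πi · Σ Res(f, z_k)  over the poles with Im z_k > 0.

Zeros of the denominator: z^2 + 28 = 0 gives z = ±2*sqrt(7)*I.
Upper half-plane: z = 2*sqrt(7)*I (a pole of order 2).

Write f(z) = g(z)/(z - 2*sqrt(7)*I)^2 with g(z) = 8*z^2/(z + 2*sqrt(7)*I)^2. For a double pole, Res(f, z₀) = g'(z₀):
  g'(z) = 32*sqrt(7)*I*z/(z + 2*sqrt(7)*I)^3
  Res(f, 2*sqrt(7)*I) = g'(2*sqrt(7)*I) = -sqrt(7)*I/7

∫_{-∞}^{∞} f(x) dx = 2πi · (-sqrt(7)*I/7) = 2*sqrt(7)*pi/7

Final answer: 2*sqrt(7)*pi/7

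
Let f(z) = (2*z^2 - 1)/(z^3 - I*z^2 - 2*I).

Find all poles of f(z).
The singularities of f are the zeros of the denominator. Factoring,
  z^3 - I*z^2 - 2*I = (z + 1 - I)*(z - 1 - I)*(z + I)
so the candidates are z = -1 + I, z = 1 + I, z = -I.

Check the numerator P(z) = 2*z^2 - 1 at each one:
  P(-1 + I) = -1 - 4*I ≠ 0, so z = -1 + I is a (simple) pole.
  P(1 + I) = -1 + 4*I ≠ 0, so z = 1 + I is a (simple) pole.
  P(-I) = -3 ≠ 0, so z = -I is a (simple) pole.

Poles of f: {-1 + I, -I, 1 + I}

Final answer: {-1 + I, -I, 1 + I}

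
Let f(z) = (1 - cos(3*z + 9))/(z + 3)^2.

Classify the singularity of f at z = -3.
Let u = z + 3. The argument of cos is 3*z + 9 = 3u, so
  f = (1 - cos(3u))/u^2 = ((3u)^2/2 - (3u)^4/24 + ...)/u^2 = 9/2 - (27/8)*u^2 + ...
The Laurent expansion about u = 0 has no negative powers; equivalently lim_{z→-3} f(z) = 9/2 exists and is finite.
So the singularity is removable.

Final answer: removable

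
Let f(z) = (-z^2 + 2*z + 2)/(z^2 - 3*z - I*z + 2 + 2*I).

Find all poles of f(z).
The singularities of f are the zeros of the denominator. Factoring,
  z^2 - 3*z - I*z + 2 + 2*I = (z - 1 - I)*(z - 2)
so the candidates are z = 1 + I, z = 2.

Check the numerator P(z) = -z^2 + 2*z + 2 at each one:
  P(1 + I) = 4 ≠ 0, so z = 1 + I is a (simple) pole.
  P(2) = 2 ≠ 0, so z = 2 is a (simple) pole.

Poles of f: {1 + I, 2}

Final answer: {1 + I, 2}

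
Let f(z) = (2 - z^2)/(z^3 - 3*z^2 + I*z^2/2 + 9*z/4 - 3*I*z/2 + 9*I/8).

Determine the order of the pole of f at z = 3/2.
Factor the denominator:
  z^3 - 3*z^2 + I*z^2/2 + 9*z/4 - 3*I*z/2 + 9*I/8 = (z - 3/2)^2*(z + I/2)

The numerator P(z) = 2 - z^2 has P(3/2) = -1/4 ≠ 0, so no factor of (z - 3/2) cancels.
Near z = 3/2 we can therefore write f(z) = g(z)/(z - 3/2)^2 with g analytic at 3/2 and g(3/2) ≠ 0 (g is the numerator divided by the remaining denominator factors).

Hence z = 3/2 is a pole of order 2.

Final answer: 2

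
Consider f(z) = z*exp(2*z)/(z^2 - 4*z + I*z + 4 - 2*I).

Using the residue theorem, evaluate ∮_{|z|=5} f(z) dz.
By the residue theorem, ∮_C f(z) dz = 2πi · (sum of the residues of f at the poles inside |z| = 5).

The denominator factors as (z - 2)*(z - 2 + I), so the singularities of f are simple poles at z = 2, z = 2 - I.
  |2|² = 4 < 25 = 5², so this pole is inside the contour.
  |2 - I|² = 5 < 25 = 5², so this pole is inside the contour.

With P(z) = z*exp(2*z) and Q(z) = z^2 - 4*z + I*z + 4 - 2*I, each pole is simple, so Res(f, z₀) = P(z₀)/Q'(z₀) with Q'(z) = 2*z - 4 + I.
  Res(f, 2) = P(2)/Q'(2) = (2*exp(4))/(I) = -2*I*exp(4)
  Res(f, 2 - I) = P(2 - I)/Q'(2 - I) = ((2 - I)*exp(4 - 2*I))/(-I) = (1 + 2*I)*exp(4 - 2*I)

Sum of residues inside C: -2*I*exp(4) + (1 + 2*I)*exp(4 - 2*I)
∮_C f(z) dz = 2πi · (-2*I*exp(4) + (1 + 2*I)*exp(4 - 2*I)) = 4*pi*exp(4) + pi*(-4 + 2*I)*exp(4 - 2*I)

Final answer: 4*pi*exp(4) + pi*(-4 + 2*I)*exp(4 - 2*I)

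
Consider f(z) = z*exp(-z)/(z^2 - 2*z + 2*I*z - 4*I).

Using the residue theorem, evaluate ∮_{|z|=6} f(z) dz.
By the residue theorem, ∮_C f(z) dz = 2πi · (sum of the residues of f at the poles inside |z| = 6).

The denominator factors as (z + 2*I)*(z - 2), so the singularities of f are simple poles at z = -2*I, z = 2.
  |-2*I|² = 4 < 36 = 6², so this pole is inside the contour.
  |2|² = 4 < 36 = 6², so this pole is inside the contour.

With P(z) = z*exp(-z) and Q(z) = z^2 - 2*z + 2*I*z - 4*I, each pole is simple, so Res(f, z₀) = P(z₀)/Q'(z₀) with Q'(z) = 2*z - 2 + 2*I.
  Res(f, -2*I) = P(-2*I)/Q'(-2*I) = (-2*I*exp(2*I))/(-2 - 2*I) = (1/2 + I/2)*exp(2*I)
  Res(f, 2) = P(2)/Q'(2) = (2*exp(-2))/(2 + 2*I) = (1/2 - I/2)*exp(-2)

Sum of residues inside C: (1/2 - I/2)*exp(-2) + (1/2 + I/2)*exp(2*I)
∮_C f(z) dz = 2πi · ((1/2 - I/2)*exp(-2) + (1/2 + I/2)*exp(2*I)) = pi*(-1 + I)*exp(2*I) + pi*(1 + I)*exp(-2)

Final answer: pi*(-1 + I)*exp(2*I) + pi*(1 + I)*exp(-2)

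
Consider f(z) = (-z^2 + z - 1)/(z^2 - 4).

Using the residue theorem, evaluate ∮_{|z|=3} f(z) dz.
2*I*pi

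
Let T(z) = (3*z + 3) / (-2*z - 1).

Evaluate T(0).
Substitute z = 0:
  numerator:   3*(0) + 3 = 3
  denominator: -2*(0) - 1 = -1
T(0) = (3)/(-1) = -3

Final answer: -3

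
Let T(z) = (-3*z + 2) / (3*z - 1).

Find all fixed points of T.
{-sqrt(7)/3 - 1/3, -1/3 + sqrt(7)/3}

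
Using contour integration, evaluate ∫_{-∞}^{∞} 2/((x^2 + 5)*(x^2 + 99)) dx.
Let f(z) = 2/((z^2 + 5)*(z^2 + 99)). The denominator has no real zeros and deg Q - deg P = 4 ≥ 2, so the integral of f over the upper semicircle |z| = R tends to 0 as R → ∞. Closing the contour in the upper half-plane,
  ∫_{-∞}^{∞} f(x) dx = 2πi · Σ Res(f, z_k)  over the poles with Im z_k > 0.

Zeros of the denominator: z^2 + 99 = 0 gives z = ±3*sqrt(11)*I; z^2 + 5 = 0 gives z = ±sqrt(5)*I.
Upper half-plane: z = 3*sqrt(11)*I, z = sqrt(5)*I (simple).

Each pole is a simple zero of Q(z) = z^4 + 104*z^2 + 495, so Res(f, z₀) = P(z₀)/Q'(z₀) with P(z) = 2, Q'(z) = 4*z^3 + 208*z:
  Res(f, 3*sqrt(11)*I) = (2)/(-564*sqrt(11)*I) = sqrt(11)*I/3102
  Res(f, sqrt(5)*I) = (2)/(188*sqrt(5)*I) = -sqrt(5)*I/470

Sum of residues: I*(-sqrt(5)/470 + sqrt(11)/3102)
∫_{-∞}^{∞} f(x) dx = 2πi · (I*(-sqrt(5)/470 + sqrt(11)/3102)) = pi*(-5*sqrt(11) + 33*sqrt(5))/7755

Final answer: pi*(-5*sqrt(11) + 33*sqrt(5))/7755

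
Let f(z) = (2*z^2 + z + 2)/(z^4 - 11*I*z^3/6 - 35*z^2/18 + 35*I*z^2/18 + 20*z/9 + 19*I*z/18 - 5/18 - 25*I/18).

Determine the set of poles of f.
The singularities of f are the zeros of the denominator. Factoring,
  z^4 - 11*I*z^3/6 - 35*z^2/18 + 35*I*z^2/18 + 20*z/9 + 19*I*z/18 - 5/18 - 25*I/18 = (z + 1 - I)*(z + 2/3 - I)*(z - 1 + I/2)*(z - 2/3 - I/3)
so the candidates are z = -1 + I, z = -2/3 + I, z = 1 - I/2, z = 2/3 + I/3.

Check the numerator P(z) = 2*z^2 + z + 2 at each one:
  P(-1 + I) = 1 - 3*I ≠ 0, so z = -1 + I is a (simple) pole.
  P(-2/3 + I) = 2/9 - 5*I/3 ≠ 0, so z = -2/3 + I is a (simple) pole.
  P(1 - I/2) = 9/2 - 5*I/2 ≠ 0, so z = 1 - I/2 is a (simple) pole.
  P(2/3 + I/3) = 10/3 + 11*I/9 ≠ 0, so z = 2/3 + I/3 is a (simple) pole.

Poles of f: {-1 + I, -2/3 + I, 2/3 + I/3, 1 - I/2}

Final answer: {-1 + I, -2/3 + I, 2/3 + I/3, 1 - I/2}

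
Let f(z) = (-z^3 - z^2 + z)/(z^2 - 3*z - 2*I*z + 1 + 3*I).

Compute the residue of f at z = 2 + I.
Write f(z) = P(z)/Q(z) with P(z) = -z^3 - z^2 + z and Q(z) = z^2 - 3*z - 2*I*z + 1 + 3*I.
The denominator factors as Q(z) = (z - 1 - I)*(z - 2 - I), so z = 2 + I is a simple zero of Q and P is analytic there; z = 2 + I is therefore a simple pole and
  Res(f, z₀) = P(z₀)/Q'(z₀).

Q'(z) = 2*z - 3 - 2*I, so Q'(2 + I) = 1.
P(2 + I) = -3 - 14*I.

Res(f, 2 + I) = (-3 - 14*I)/(1) = -3 - 14*I

Final answer: -3 - 14*I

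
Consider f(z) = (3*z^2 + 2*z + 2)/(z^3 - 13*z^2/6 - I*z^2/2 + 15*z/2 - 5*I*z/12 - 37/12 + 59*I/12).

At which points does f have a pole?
{1/2 - I, 2/3 - 3*I/2, 1 + 3*I}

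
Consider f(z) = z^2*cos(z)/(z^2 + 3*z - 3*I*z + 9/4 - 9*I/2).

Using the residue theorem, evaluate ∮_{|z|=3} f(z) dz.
By the residue theorem, ∮_C f(z) dz = 2πi · (sum of the residues of f at the poles inside |z| = 3).

The denominator factors as (z + 3/2)*(z + 3/2 - 3*I), so the singularities of f are simple poles at z = -3/2, z = -3/2 + 3*I.
  |-3/2|² = 9/4 < 9 = 3², so this pole is inside the contour.
  |-3/2 + 3*I|² = 45/4 > 9 = 3², so this pole is outside the contour.

With P(z) = z^2*cos(z) and Q(z) = z^2 + 3*z - 3*I*z + 9/4 - 9*I/2, each pole is simple, so Res(f, z₀) = P(z₀)/Q'(z₀) with Q'(z) = 2*z + 3 - 3*I.
  Res(f, -3/2) = P(-3/2)/Q'(-3/2) = (9*cos(3/2)/4)/(-3*I) = 3*I*cos(3/2)/4

∮_C f(z) dz = 2πi · (3*I*cos(3/2)/4) = -3*pi*cos(3/2)/2

Final answer: -3*pi*cos(3/2)/2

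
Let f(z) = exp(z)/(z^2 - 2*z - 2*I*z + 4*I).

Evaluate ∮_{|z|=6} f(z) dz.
pi*(1/2 - I/2)*exp(2*I) + pi*(-1/2 + I/2)*exp(2)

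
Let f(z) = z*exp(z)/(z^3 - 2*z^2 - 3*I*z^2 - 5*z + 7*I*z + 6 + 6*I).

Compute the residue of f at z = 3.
(30/221 + 33*I/221)*exp(3)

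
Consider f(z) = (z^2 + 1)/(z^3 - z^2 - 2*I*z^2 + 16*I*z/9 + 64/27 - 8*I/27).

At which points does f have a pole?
The singularities of f are the zeros of the denominator. Factoring,
  z^3 - z^2 - 2*I*z^2 + 16*I*z/9 + 64/27 - 8*I/27 = (z + 2/3 - 2*I/3)*(z - 2/3 - 2*I)*(z - 1 + 2*I/3)
so the candidates are z = -2/3 + 2*I/3, z = 2/3 + 2*I, z = 1 - 2*I/3.

Check the numerator P(z) = z^2 + 1 at each one:
  P(-2/3 + 2*I/3) = 1 - 8*I/9 ≠ 0, so z = -2/3 + 2*I/3 is a (simple) pole.
  P(2/3 + 2*I) = -23/9 + 8*I/3 ≠ 0, so z = 2/3 + 2*I is a (simple) pole.
  P(1 - 2*I/3) = 14/9 - 4*I/3 ≠ 0, so z = 1 - 2*I/3 is a (simple) pole.

Poles of f: {-2/3 + 2*I/3, 2/3 + 2*I, 1 - 2*I/3}

Final answer: {-2/3 + 2*I/3, 2/3 + 2*I, 1 - 2*I/3}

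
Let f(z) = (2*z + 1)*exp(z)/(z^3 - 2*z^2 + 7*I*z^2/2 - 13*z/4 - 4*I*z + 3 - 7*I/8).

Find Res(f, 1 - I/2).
Write f(z) = P(z)/Q(z) with P(z) = (2*z + 1)*exp(z) and Q(z) = z^3 - 2*z^2 + 7*I*z^2/2 - 13*z/4 - 4*I*z + 3 - 7*I/8.
The denominator factors as Q(z) = (z + 1/2 + I)*(z - 1 + I/2)*(z - 3/2 + 2*I), so z = 1 - I/2 is a simple zero of Q and P is analytic there; z = 1 - I/2 is therefore a simple pole and
  Res(f, z₀) = P(z₀)/Q'(z₀).

Q'(z) = 3*z^2 - 4*z + 7*I*z - 13/4 - 4*I, so Q'(1 - I/2) = -3/2 + 2*I.
P(1 - I/2) = (3 - I)*exp(1 - I/2).

Res(f, 1 - I/2) = ((3 - I)*exp(1 - I/2))/(-3/2 + 2*I) = (-26/25 - 18*I/25)*exp(1 - I/2)

Final answer: (-26/25 - 18*I/25)*exp(1 - I/2)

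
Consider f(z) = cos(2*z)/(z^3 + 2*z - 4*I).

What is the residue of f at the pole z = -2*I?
Write f(z) = P(z)/Q(z) with P(z) = cos(2*z) and Q(z) = z^3 + 2*z - 4*I.
The denominator factors as Q(z) = (z + 2*I)*(z + 1 - I)*(z - 1 - I), so z = -2*I is a simple zero of Q and P is analytic there; z = -2*I is therefore a simple pole and
  Res(f, z₀) = P(z₀)/Q'(z₀).

Q'(z) = 3*z^2 + 2, so Q'(-2*I) = -10.
P(-2*I) = cosh(4).

Res(f, -2*I) = (cosh(4))/(-10) = -cosh(4)/10

Final answer: -cosh(4)/10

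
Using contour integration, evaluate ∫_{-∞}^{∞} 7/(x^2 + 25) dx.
7*pi/5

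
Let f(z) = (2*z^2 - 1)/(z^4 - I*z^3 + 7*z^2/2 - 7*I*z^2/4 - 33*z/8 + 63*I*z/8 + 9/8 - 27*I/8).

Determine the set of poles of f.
The singularities of f are the zeros of the denominator. Factoring,
  z^4 - I*z^3 + 7*z^2/2 - 7*I*z^2/4 - 33*z/8 + 63*I*z/8 + 9/8 - 27*I/8 = (z - 1 + I/2)*(z - 1/2)*(z + 3/2 + 3*I/2)*(z - 3*I)
so the candidates are z = 1 - I/2, z = 1/2, z = -3/2 - 3*I/2, z = 3*I.

Check the numerator P(z) = 2*z^2 - 1 at each one:
  P(1 - I/2) = 1/2 - 2*I ≠ 0, so z = 1 - I/2 is a (simple) pole.
  P(1/2) = -1/2 ≠ 0, so z = 1/2 is a (simple) pole.
  P(-3/2 - 3*I/2) = -1 + 9*I ≠ 0, so z = -3/2 - 3*I/2 is a (simple) pole.
  P(3*I) = -19 ≠ 0, so z = 3*I is a (simple) pole.

Poles of f: {-3/2 - 3*I/2, 3*I, 1/2, 1 - I/2}

Final answer: {-3/2 - 3*I/2, 3*I, 1/2, 1 - I/2}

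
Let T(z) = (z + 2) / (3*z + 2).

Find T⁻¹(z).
(-2*z + 2)/(3*z - 1)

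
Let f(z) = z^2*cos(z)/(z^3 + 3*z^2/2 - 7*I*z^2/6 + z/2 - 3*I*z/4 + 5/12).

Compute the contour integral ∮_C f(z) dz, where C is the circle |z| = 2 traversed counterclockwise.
pi*(-177/73 + 39*I/73)*cos(1/2 - I) + pi*(504/4453 + 176*I/4453)*cosh(1/3) + pi*(141/61 + 87*I/61)*cos(1 - I/2)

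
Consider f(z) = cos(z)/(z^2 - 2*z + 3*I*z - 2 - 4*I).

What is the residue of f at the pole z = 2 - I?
Write f(z) = P(z)/Q(z) with P(z) = cos(z) and Q(z) = z^2 - 2*z + 3*I*z - 2 - 4*I.
The denominator factors as Q(z) = (z - 2 + I)*(z + 2*I), so z = 2 - I is a simple zero of Q and P is analytic there; z = 2 - I is therefore a simple pole and
  Res(f, z₀) = P(z₀)/Q'(z₀).

Q'(z) = 2*z - 2 + 3*I, so Q'(2 - I) = 2 + I.
P(2 - I) = cos(2 - I).

Res(f, 2 - I) = (cos(2 - I))/(2 + I) = (2/5 - I/5)*cos(2 - I)

Final answer: (2/5 - I/5)*cos(2 - I)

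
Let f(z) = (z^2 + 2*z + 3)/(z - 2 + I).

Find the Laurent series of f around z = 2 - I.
Put w = z - (2 - I), i.e. z = w + 2 - I. The denominator is w, so it suffices to rewrite the numerator in powers of w.

P(z) = z^2 + 2*z + 3
P(w + 2 - I) = 10 - 6*I + (6 - 2*I)*w + w^2

Dividing each term by w:
  f = (10 - 6*I)/w + 6 - 2*I + w

Substituting back w = z - 2 + I:
  f(z) = (10 - 6*I)/(z - 2 + I) + 6 - 2*I + (z - 2 + I)

The series is finite because the numerator is a polynomial; the negative powers form the principal part, and the coefficient of 1/(z - 2 + I) gives Res(f, 2 - I) = 10 - 6*I.

Final answer: (10 - 6*I)/(z - 2 + I) + 6 - 2*I + (z - 2 + I)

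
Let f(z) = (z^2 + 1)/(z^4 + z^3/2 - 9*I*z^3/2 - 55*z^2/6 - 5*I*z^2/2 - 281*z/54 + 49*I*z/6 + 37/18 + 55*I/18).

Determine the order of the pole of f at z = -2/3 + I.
Factor the denominator:
  z^4 + z^3/2 - 9*I*z^3/2 - 55*z^2/6 - 5*I*z^2/2 - 281*z/54 + 49*I*z/6 + 37/18 + 55*I/18 = (z + 2/3 - I)^3*(z - 3/2 - 3*I/2)

The numerator P(z) = z^2 + 1 has P(-2/3 + I) = 4/9 - 4*I/3 ≠ 0, so no factor of (z + 2/3 - I) cancels.
Near z = -2/3 + I we can therefore write f(z) = g(z)/(z + 2/3 - I)^3 with g analytic at -2/3 + I and g(-2/3 + I) ≠ 0 (g is the numerator divided by the remaining denominator factors).

Hence z = -2/3 + I is a pole of order 3.

Final answer: 3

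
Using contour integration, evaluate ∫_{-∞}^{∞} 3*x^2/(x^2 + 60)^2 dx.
Let f(z) = 3*z^2/(z^2 + 60)^2. The denominator has no real zeros and deg Q - deg P = 2 ≥ 2, so the integral of f over the upper semicircle |z| = R tends to 0 as R → ∞. Closing the contour in the upper half-plane,
  ∫_{-∞}^{∞} f(x) dx = 2πi · Σ Res(f, z_k)  over the poles with Im z_k > 0.

Zeros of the denominator: z^2 + 60 = 0 gives z = ±2*sqrt(15)*I.
Upper half-plane: z = 2*sqrt(15)*I (a pole of order 2).

Write f(z) = g(z)/(z - 2*sqrt(15)*I)^2 with g(z) = 3*z^2/(z + 2*sqrt(15)*I)^2. For a double pole, Res(f, z₀) = g'(z₀):
  g'(z) = 12*sqrt(15)*I*z/(z + 2*sqrt(15)*I)^3
  Res(f, 2*sqrt(15)*I) = g'(2*sqrt(15)*I) = -sqrt(15)*I/40

∫_{-∞}^{∞} f(x) dx = 2πi · (-sqrt(15)*I/40) = sqrt(15)*pi/20

Final answer: sqrt(15)*pi/20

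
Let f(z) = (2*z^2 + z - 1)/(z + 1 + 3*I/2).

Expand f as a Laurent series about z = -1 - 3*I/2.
(-9/2 + 9*I/2)/(z + 1 + 3*I/2) - 3 - 6*I + 2*(z + 1 + 3*I/2)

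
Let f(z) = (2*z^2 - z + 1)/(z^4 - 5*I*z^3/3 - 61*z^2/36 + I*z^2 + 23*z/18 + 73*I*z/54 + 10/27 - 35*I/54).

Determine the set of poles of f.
The singularities of f are the zeros of the denominator. Factoring,
  z^4 - 5*I*z^3/3 - 61*z^2/36 + I*z^2 + 23*z/18 + 73*I*z/54 + 10/27 - 35*I/54 = (z - 1 + I/3)*(z + 1/3 - I)*(z + 1 - I/2)*(z - 1/3 - I/2)
so the candidates are z = 1 - I/3, z = -1/3 + I, z = -1 + I/2, z = 1/3 + I/2.

Check the numerator P(z) = 2*z^2 - z + 1 at each one:
  P(1 - I/3) = 16/9 - I ≠ 0, so z = 1 - I/3 is a (simple) pole.
  P(-1/3 + I) = -4/9 - 7*I/3 ≠ 0, so z = -1/3 + I is a (simple) pole.
  P(-1 + I/2) = 7/2 - 5*I/2 ≠ 0, so z = -1 + I/2 is a (simple) pole.
  P(1/3 + I/2) = 7/18 + I/6 ≠ 0, so z = 1/3 + I/2 is a (simple) pole.

Poles of f: {-1 + I/2, -1/3 + I, 1/3 + I/2, 1 - I/3}

Final answer: {-1 + I/2, -1/3 + I, 1/3 + I/2, 1 - I/3}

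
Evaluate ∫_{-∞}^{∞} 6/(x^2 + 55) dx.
Let f(z) = 6/(z^2 + 55). The denominator has no real zeros and deg Q - deg P = 2 ≥ 2, so the integral of f over the upper semicircle |z| = R tends to 0 as R → ∞. Closing the contour in the upper half-plane,
  ∫_{-∞}^{∞} f(x) dx = 2πi · Σ Res(f, z_k)  over the poles with Im z_k > 0.

Zeros of the denominator: z^2 + 55 = 0 gives z = ±sqrt(55)*I.
Upper half-plane: z = sqrt(55)*I (simple).

Each pole is a simple zero of Q(z) = z^2 + 55, so Res(f, z₀) = P(z₀)/Q'(z₀) with P(z) = 6, Q'(z) = 2*z:
  Res(f, sqrt(55)*I) = (6)/(2*sqrt(55)*I) = -3*sqrt(55)*I/55

∫_{-∞}^{∞} f(x) dx = 2πi · (-3*sqrt(55)*I/55) = 6*sqrt(55)*pi/55

Final answer: 6*sqrt(55)*pi/55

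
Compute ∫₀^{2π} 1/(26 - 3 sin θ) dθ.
Call the integral J. The integrand is 2π-periodic and we integrate over a full period, so shifting θ does not change the value (θ → θ + π/2 turns sin θ into cos θ; θ → θ + π flips the sign of the trig term). Hence
  J = ∫₀^{2π} dθ/(26 + 3 cos θ).
Put z = e^{iθ}: then cos θ = (z + 1/z)/2, dθ = dz/(iz), and z runs once counterclockwise around |z| = 1:
  J = ∮_{|z|=1} 1/(26 + 3*(z + 1/z)/2) · dz/(iz) = (2/i) ∮_{|z|=1} dz/(3*z^2 + 52*z + 3).
The roots of 3*z^2 + 52*z + 3 are z = (-26 ± sqrt(26^2 - 3^2))/3, with sqrt(667) = sqrt(667); their product is 1, so only z₊ = -26/3 + sqrt(667)/3 lies inside the unit circle (z₋ = -26/3 - sqrt(667)/3 lies outside).
z₊ is a simple zero of q(z) = 3*z^2 + 52*z + 3, so Res(1/q, z₊) = 1/q'(z₊) with q'(z) = 6*z + 52; and q'(z₊) = 3*(z₊ - z₋) = 2*sqrt(667).
Therefore J = (2/i) · 2πi · 1/(2*sqrt(667)) = 2*pi/(sqrt(667)) = 2*sqrt(667)*pi/667

Final answer: 2*sqrt(667)*pi/667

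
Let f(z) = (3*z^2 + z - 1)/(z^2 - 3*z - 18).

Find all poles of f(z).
The singularities of f are the zeros of the denominator. Factoring,
  z^2 - 3*z - 18 = (z + 3)*(z - 6)
so the candidates are z = -3, z = 6.

Check the numerator P(z) = 3*z^2 + z - 1 at each one:
  P(-3) = 23 ≠ 0, so z = -3 is a (simple) pole.
  P(6) = 113 ≠ 0, so z = 6 is a (simple) pole.

Poles of f: {-3, 6}

Final answer: {-3, 6}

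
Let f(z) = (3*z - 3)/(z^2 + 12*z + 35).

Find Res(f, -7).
12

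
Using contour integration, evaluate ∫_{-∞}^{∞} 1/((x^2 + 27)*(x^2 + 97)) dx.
Let f(z) = 1/((z^2 + 27)*(z^2 + 97)). The denominator has no real zeros and deg Q - deg P = 4 ≥ 2, so the integral of f over the upper semicircle |z| = R tends to 0 as R → ∞. Closing the contour in the upper half-plane,
  ∫_{-∞}^{∞} f(x) dx = 2πi · Σ Res(f, z_k)  over the poles with Im z_k > 0.

Zeros of the denominator: z^2 + 97 = 0 gives z = ±sqrt(97)*I; z^2 + 27 = 0 gives z = ±3*sqrt(3)*I.
Upper half-plane: z = 3*sqrt(3)*I, z = sqrt(97)*I (simple).

Each pole is a simple zero of Q(z) = z^4 + 124*z^2 + 2619, so Res(f, z₀) = P(z₀)/Q'(z₀) with P(z) = 1, Q'(z) = 4*z^3 + 248*z:
  Res(f, 3*sqrt(3)*I) = (1)/(420*sqrt(3)*I) = -sqrt(3)*I/1260
  Res(f, sqrt(97)*I) = (1)/(-140*sqrt(97)*I) = sqrt(97)*I/13580

Sum of residues: I*(-sqrt(3)/1260 + sqrt(97)/13580)
∫_{-∞}^{∞} f(x) dx = 2πi · (I*(-sqrt(3)/1260 + sqrt(97)/13580)) = pi*(-9*sqrt(97) + 97*sqrt(3))/61110

Final answer: pi*(-9*sqrt(97) + 97*sqrt(3))/61110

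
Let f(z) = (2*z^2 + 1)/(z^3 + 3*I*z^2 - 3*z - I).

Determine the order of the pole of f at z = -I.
Factor the denominator:
  z^3 + 3*I*z^2 - 3*z - I = (z + I)^3

The numerator P(z) = 2*z^2 + 1 has P(-I) = -1 ≠ 0, so no factor of (z + I) cancels.
Near z = -I we can therefore write f(z) = g(z)/(z + I)^3 with g analytic at -I and g(-I) ≠ 0 (g is just the numerator).

Hence z = -I is a pole of order 3.

Final answer: 3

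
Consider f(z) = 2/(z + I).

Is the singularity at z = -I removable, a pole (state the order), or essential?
Write f(z) = g(z)/(z + I) with g(z) = 2.
g is entire and g(-I) = 2 ≠ 0, so no factor of (z + I) cancels: the Laurent expansion of f about z = -I starts at the power -1, i.e. lim_{z→z₀} (z - z₀) f(z) = 2 is finite and nonzero.
So z = -I is a pole of order 1.

Final answer: pole of order 1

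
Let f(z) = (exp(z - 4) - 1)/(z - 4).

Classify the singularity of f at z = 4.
removable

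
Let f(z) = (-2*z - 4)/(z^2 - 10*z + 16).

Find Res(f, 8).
Write f(z) = P(z)/Q(z) with P(z) = -2*z - 4 and Q(z) = z^2 - 10*z + 16.
The denominator factors as Q(z) = (z - 8)*(z - 2), so z = 8 is a simple zero of Q and P is analytic there; z = 8 is therefore a simple pole and
  Res(f, z₀) = P(z₀)/Q'(z₀).

Q'(z) = 2*z - 10, so Q'(8) = 6.
P(8) = -20.

Res(f, 8) = (-20)/(6) = -10/3

Final answer: -10/3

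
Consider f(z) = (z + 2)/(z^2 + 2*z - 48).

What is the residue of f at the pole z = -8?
3/7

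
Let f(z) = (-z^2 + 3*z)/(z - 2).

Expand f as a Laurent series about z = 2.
2/(z - 2) - 1 - (z - 2)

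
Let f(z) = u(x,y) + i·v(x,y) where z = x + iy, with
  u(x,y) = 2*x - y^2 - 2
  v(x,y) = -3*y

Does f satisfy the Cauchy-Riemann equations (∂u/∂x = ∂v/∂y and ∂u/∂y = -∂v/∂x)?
∂u/∂x = 2
∂v/∂y = -3
∂u/∂y = -2*y
∂v/∂x = 0
∂u/∂x ≠ ∂v/∂y and ∂u/∂y ≠ -∂v/∂x; the Cauchy-Riemann equations are not satisfied, so f is not analytic.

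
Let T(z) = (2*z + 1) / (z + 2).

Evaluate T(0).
Substitute z = 0:
  numerator:   2*(0) + 1 = 1
  denominator: (0) + 2 = 2
T(0) = (1)/(2) = 1/2

Final answer: 1/2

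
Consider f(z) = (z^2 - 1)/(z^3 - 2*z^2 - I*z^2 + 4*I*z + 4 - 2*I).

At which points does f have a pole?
{-1 + I, 1 + I, 2 - I}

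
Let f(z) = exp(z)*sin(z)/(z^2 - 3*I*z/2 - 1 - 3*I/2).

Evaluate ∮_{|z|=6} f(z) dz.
By the residue theorem, ∮_C f(z) dz = 2πi · (sum of the residues of f at the poles inside |z| = 6).

The denominator factors as (z + 1)*(z - 1 - 3*I/2), so the singularities of f are simple poles at z = -1, z = 1 + 3*I/2.
  |-1|² = 1 < 36 = 6², so this pole is inside the contour.
  |1 + 3*I/2|² = 13/4 < 36 = 6², so this pole is inside the contour.

With P(z) = exp(z)*sin(z) and Q(z) = z^2 - 3*I*z/2 - 1 - 3*I/2, each pole is simple, so Res(f, z₀) = P(z₀)/Q'(z₀) with Q'(z) = 2*z - 3*I/2.
  Res(f, -1) = P(-1)/Q'(-1) = (-exp(-1)*sin(1))/(-2 - 3*I/2) = (8/25 - 6*I/25)*exp(-1)*sin(1)
  Res(f, 1 + 3*I/2) = P(1 + 3*I/2)/Q'(1 + 3*I/2) = (exp(1 + 3*I/2)*sin(1 + 3*I/2))/(2 + 3*I/2) = (8/25 - 6*I/25)*exp(1 + 3*I/2)*sin(1 + 3*I/2)

Sum of residues inside C: (8/25 - 6*I/25)*exp(-1)*sin(1) + (8/25 - 6*I/25)*exp(1 + 3*I/2)*sin(1 + 3*I/2)
∮_C f(z) dz = 2πi · ((8/25 - 6*I/25)*exp(-1)*sin(1) + (8/25 - 6*I/25)*exp(1 + 3*I/2)*sin(1 + 3*I/2)) = pi*(12/25 + 16*I/25)*exp(-1)*sin(1) + pi*(12/25 + 16*I/25)*exp(1 + 3*I/2)*sin(1 + 3*I/2)

Final answer: pi*(12/25 + 16*I/25)*exp(-1)*sin(1) + pi*(12/25 + 16*I/25)*exp(1 + 3*I/2)*sin(1 + 3*I/2)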